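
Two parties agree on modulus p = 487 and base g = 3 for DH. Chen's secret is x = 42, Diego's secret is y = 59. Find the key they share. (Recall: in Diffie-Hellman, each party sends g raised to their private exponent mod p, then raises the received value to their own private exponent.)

Chen sends A = g^x mod p = 3^42 mod 487.
3^1 ≡ 3 (mod 487)
3^2 = (3^1)^2 ≡ 3^2 = 9 ≡ 9 (mod 487)
3^4 = (3^2)^2 ≡ 9^2 = 81 ≡ 81 (mod 487)
3^8 = (3^4)^2 ≡ 81^2 = 6561 ≡ 230 (mod 487)
3^16 = (3^8)^2 ≡ 230^2 = 52900 ≡ 304 (mod 487)
3^32 = (3^16)^2 ≡ 304^2 = 92416 ≡ 373 (mod 487)
3^42 = 3^32 · 3^8 · 3^2 ≡ 373 · 230 · 9 ≡ 215 (mod 487).
So A = 215. Diego then computes K = A^y mod p = 215^59 mod 487.
215^1 ≡ 215 (mod 487)
215^2 = (215^1)^2 ≡ 215^2 = 46225 ≡ 447 (mod 487)
215^4 = (215^2)^2 ≡ 447^2 = 199809 ≡ 139 (mod 487)
215^8 = (215^4)^2 ≡ 139^2 = 19321 ≡ 328 (mod 487)
215^16 = (215^8)^2 ≡ 328^2 = 107584 ≡ 444 (mod 487)
215^32 = (215^16)^2 ≡ 444^2 = 197136 ≡ 388 (mod 487)
215^59 = 215^32 · 215^16 · 215^8 · 215^2 · 215^1 ≡ 388 · 444 · 328 · 447 · 215 ≡ 408 (mod 487).

408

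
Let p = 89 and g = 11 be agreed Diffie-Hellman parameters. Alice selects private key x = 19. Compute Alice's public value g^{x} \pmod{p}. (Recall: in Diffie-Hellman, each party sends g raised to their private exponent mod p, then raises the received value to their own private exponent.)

22

Public value = 11^{19} \pmod{89}.
11^1 ≡ 11 (mod 89)
11^2 = (11^1)^2 ≡ 11^2 = 121 ≡ 32 (mod 89)
11^4 = (11^2)^2 ≡ 32^2 = 1024 ≡ 45 (mod 89)
11^8 = (11^4)^2 ≡ 45^2 = 2025 ≡ 67 (mod 89)
11^16 = (11^8)^2 ≡ 67^2 = 4489 ≡ 39 (mod 89)
11^19 = 11^16 · 11^2 · 11^1 ≡ 39 · 32 · 11 ≡ 22 (mod 89).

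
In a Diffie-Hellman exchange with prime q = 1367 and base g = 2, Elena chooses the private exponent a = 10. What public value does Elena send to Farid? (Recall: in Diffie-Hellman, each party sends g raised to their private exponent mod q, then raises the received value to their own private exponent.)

1024

Public value = 2^10 mod 1367.
2^1 ≡ 2 (mod 1367)
2^2 = (2^1)^2 ≡ 2^2 = 4 ≡ 4 (mod 1367)
2^4 = (2^2)^2 ≡ 4^2 = 16 ≡ 16 (mod 1367)
2^8 = (2^4)^2 ≡ 16^2 = 256 ≡ 256 (mod 1367)
2^10 = 2^8 · 2^2 ≡ 256 · 4 ≡ 1024 (mod 1367).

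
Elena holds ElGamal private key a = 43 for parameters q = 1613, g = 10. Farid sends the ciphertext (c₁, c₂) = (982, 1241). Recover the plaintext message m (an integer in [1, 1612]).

Shared mask s = c₁^a mod q = 982^43 mod 1613.
982^1 ≡ 982 (mod 1613)
982^2 = (982^1)^2 ≡ 982^2 = 964324 ≡ 1363 (mod 1613)
982^4 = (982^2)^2 ≡ 1363^2 = 1857769 ≡ 1206 (mod 1613)
982^8 = (982^4)^2 ≡ 1206^2 = 1454436 ≡ 1123 (mod 1613)
982^16 = (982^8)^2 ≡ 1123^2 = 1261129 ≡ 1376 (mod 1613)
982^32 = (982^16)^2 ≡ 1376^2 = 1893376 ≡ 1327 (mod 1613)
982^43 = 982^32 · 982^8 · 982^2 · 982^1 ≡ 1327 · 1123 · 1363 · 982 ≡ 590 (mod 1613).
So s = 590; s⁻¹ ≡ 637 (mod 1613).
m = c₂ · s⁻¹ mod 1613 = 1241 · 637 mod 1613 = 147.

147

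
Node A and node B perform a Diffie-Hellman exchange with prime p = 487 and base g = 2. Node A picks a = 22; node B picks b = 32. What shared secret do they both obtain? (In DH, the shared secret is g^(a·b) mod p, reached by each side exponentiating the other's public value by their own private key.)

Node B sends B = g^b mod p = 2^32 mod 487.
2^1 ≡ 2 (mod 487)
2^2 = (2^1)^2 ≡ 2^2 = 4 ≡ 4 (mod 487)
2^4 = (2^2)^2 ≡ 4^2 = 16 ≡ 16 (mod 487)
2^8 = (2^4)^2 ≡ 16^2 = 256 ≡ 256 (mod 487)
2^16 = (2^8)^2 ≡ 256^2 = 65536 ≡ 278 (mod 487)
2^32 = (2^16)^2 ≡ 278^2 = 77284 ≡ 338 (mod 487)
So B = 338. Node A then computes K = B^a mod p = 338^22 mod 487.
338^1 ≡ 338 (mod 487)
338^2 = (338^1)^2 ≡ 338^2 = 114244 ≡ 286 (mod 487)
338^4 = (338^2)^2 ≡ 286^2 = 81796 ≡ 467 (mod 487)
338^8 = (338^4)^2 ≡ 467^2 = 218089 ≡ 400 (mod 487)
338^16 = (338^8)^2 ≡ 400^2 = 160000 ≡ 264 (mod 487)
338^22 = 338^16 · 338^4 · 338^2 ≡ 264 · 467 · 286 ≡ 107 (mod 487).

107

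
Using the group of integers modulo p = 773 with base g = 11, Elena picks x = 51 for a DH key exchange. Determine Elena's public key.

Public value = 11^51 mod 773.
11^1 ≡ 11 (mod 773)
11^2 = (11^1)^2 ≡ 11^2 = 121 ≡ 121 (mod 773)
11^4 = (11^2)^2 ≡ 121^2 = 14641 ≡ 727 (mod 773)
11^8 = (11^4)^2 ≡ 727^2 = 528529 ≡ 570 (mod 773)
11^16 = (11^8)^2 ≡ 570^2 = 324900 ≡ 240 (mod 773)
11^32 = (11^16)^2 ≡ 240^2 = 57600 ≡ 398 (mod 773)
11^51 = 11^32 · 11^16 · 11^2 · 11^1 ≡ 398 · 240 · 121 · 11 ≡ 264 (mod 773).

264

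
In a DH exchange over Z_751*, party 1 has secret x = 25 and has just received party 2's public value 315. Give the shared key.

Shared key K = 315^25 mod 751.
315^1 ≡ 315 (mod 751)
315^2 = (315^1)^2 ≡ 315^2 = 99225 ≡ 93 (mod 751)
315^4 = (315^2)^2 ≡ 93^2 = 8649 ≡ 388 (mod 751)
315^8 = (315^4)^2 ≡ 388^2 = 150544 ≡ 344 (mod 751)
315^16 = (315^8)^2 ≡ 344^2 = 118336 ≡ 429 (mod 751)
315^25 = 315^16 · 315^8 · 315^1 ≡ 429 · 344 · 315 ≡ 291 (mod 751).

291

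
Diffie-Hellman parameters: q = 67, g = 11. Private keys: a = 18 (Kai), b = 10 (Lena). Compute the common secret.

22

Lena sends B = g^b mod q = 11^10 mod 67.
11^1 ≡ 11 (mod 67)
11^2 = (11^1)^2 ≡ 11^2 = 121 ≡ 54 (mod 67)
11^4 = (11^2)^2 ≡ 54^2 = 2916 ≡ 35 (mod 67)
11^8 = (11^4)^2 ≡ 35^2 = 1225 ≡ 19 (mod 67)
11^10 = 11^8 · 11^2 ≡ 19 · 54 ≡ 21 (mod 67).
So B = 21. Kai then computes K = B^a mod q = 21^18 mod 67.
21^1 ≡ 21 (mod 67)
21^2 = (21^1)^2 ≡ 21^2 = 441 ≡ 39 (mod 67)
21^4 = (21^2)^2 ≡ 39^2 = 1521 ≡ 47 (mod 67)
21^8 = (21^4)^2 ≡ 47^2 = 2209 ≡ 65 (mod 67)
21^16 = (21^8)^2 ≡ 65^2 = 4225 ≡ 4 (mod 67)
21^18 = 21^16 · 21^2 ≡ 4 · 39 ≡ 22 (mod 67).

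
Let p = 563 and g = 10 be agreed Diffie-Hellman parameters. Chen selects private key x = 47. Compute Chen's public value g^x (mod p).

421

Public value = 10^47 (mod 563).
10^1 ≡ 10 (mod 563)
10^2 = (10^1)^2 ≡ 10^2 = 100 ≡ 100 (mod 563)
10^4 = (10^2)^2 ≡ 100^2 = 10000 ≡ 429 (mod 563)
10^8 = (10^4)^2 ≡ 429^2 = 184041 ≡ 503 (mod 563)
10^16 = (10^8)^2 ≡ 503^2 = 253009 ≡ 222 (mod 563)
10^32 = (10^16)^2 ≡ 222^2 = 49284 ≡ 303 (mod 563)
10^47 = 10^32 · 10^8 · 10^4 · 10^2 · 10^1 ≡ 303 · 503 · 429 · 100 · 10 ≡ 421 (mod 563).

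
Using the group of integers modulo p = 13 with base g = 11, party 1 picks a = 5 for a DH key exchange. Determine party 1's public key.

7

Public value = 11^{5} \pmod{13}.
11^1 ≡ 11 (mod 13)
11^2 = (11^1)^2 ≡ 11^2 = 121 ≡ 4 (mod 13)
11^4 = (11^2)^2 ≡ 4^2 = 16 ≡ 3 (mod 13)
11^5 = 11^4 · 11^1 ≡ 3 · 11 ≡ 7 (mod 13).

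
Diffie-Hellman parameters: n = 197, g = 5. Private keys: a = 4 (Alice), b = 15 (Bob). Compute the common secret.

190

Bob sends B = g^b mod n = 5^15 mod 197.
5^1 ≡ 5 (mod 197)
5^2 = (5^1)^2 ≡ 5^2 = 25 ≡ 25 (mod 197)
5^4 = (5^2)^2 ≡ 25^2 = 625 ≡ 34 (mod 197)
5^8 = (5^4)^2 ≡ 34^2 = 1156 ≡ 171 (mod 197)
5^15 = 5^8 · 5^4 · 5^2 · 5^1 ≡ 171 · 34 · 25 · 5 ≡ 17 (mod 197).
So B = 17. Alice then computes K = B^a mod n = 17^4 mod 197.
17^1 ≡ 17 (mod 197)
17^2 = (17^1)^2 ≡ 17^2 = 289 ≡ 92 (mod 197)
17^4 = (17^2)^2 ≡ 92^2 = 8464 ≡ 190 (mod 197)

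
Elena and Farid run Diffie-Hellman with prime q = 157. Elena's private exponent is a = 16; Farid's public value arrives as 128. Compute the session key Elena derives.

Shared key K = 128^16 mod 157.
128^1 ≡ 128 (mod 157)
128^2 = (128^1)^2 ≡ 128^2 = 16384 ≡ 56 (mod 157)
128^4 = (128^2)^2 ≡ 56^2 = 3136 ≡ 153 (mod 157)
128^8 = (128^4)^2 ≡ 153^2 = 23409 ≡ 16 (mod 157)
128^16 = (128^8)^2 ≡ 16^2 = 256 ≡ 99 (mod 157)

99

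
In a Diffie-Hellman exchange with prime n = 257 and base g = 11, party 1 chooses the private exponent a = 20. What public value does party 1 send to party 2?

Public value = 11^20 (mod 257).
11^1 ≡ 11 (mod 257)
11^2 = (11^1)^2 ≡ 11^2 = 121 ≡ 121 (mod 257)
11^4 = (11^2)^2 ≡ 121^2 = 14641 ≡ 249 (mod 257)
11^8 = (11^4)^2 ≡ 249^2 = 62001 ≡ 64 (mod 257)
11^16 = (11^8)^2 ≡ 64^2 = 4096 ≡ 241 (mod 257)
11^20 = 11^16 · 11^4 ≡ 241 · 249 ≡ 128 (mod 257).

128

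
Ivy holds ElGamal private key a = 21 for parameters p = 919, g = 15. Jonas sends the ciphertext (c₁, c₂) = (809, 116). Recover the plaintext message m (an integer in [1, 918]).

768

Shared mask s = c₁^a mod p = 809^21 mod 919.
809^1 ≡ 809 (mod 919)
809^2 = (809^1)^2 ≡ 809^2 = 654481 ≡ 153 (mod 919)
809^4 = (809^2)^2 ≡ 153^2 = 23409 ≡ 434 (mod 919)
809^8 = (809^4)^2 ≡ 434^2 = 188356 ≡ 880 (mod 919)
809^16 = (809^8)^2 ≡ 880^2 = 774400 ≡ 602 (mod 919)
809^21 = 809^16 · 809^4 · 809^1 ≡ 602 · 434 · 809 ≡ 407 (mod 919).
So s = 407; s⁻¹ ≡ 70 (mod 919).
m = c₂ · s⁻¹ mod 919 = 116 · 70 mod 919 = 768.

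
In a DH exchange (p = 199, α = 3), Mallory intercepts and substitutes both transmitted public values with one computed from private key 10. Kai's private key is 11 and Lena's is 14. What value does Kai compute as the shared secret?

Kai receives Mallory's public value M = 3^10 mod 199 instead of the honest one.
3^1 ≡ 3 (mod 199)
3^2 = (3^1)^2 ≡ 3^2 = 9 ≡ 9 (mod 199)
3^4 = (3^2)^2 ≡ 9^2 = 81 ≡ 81 (mod 199)
3^8 = (3^4)^2 ≡ 81^2 = 6561 ≡ 193 (mod 199)
3^10 = 3^8 · 3^2 ≡ 193 · 9 ≡ 145 (mod 199).
So M = 145. Kai computes K = M^11 mod 199.
145^1 ≡ 145 (mod 199)
145^2 = (145^1)^2 ≡ 145^2 = 21025 ≡ 130 (mod 199)
145^4 = (145^2)^2 ≡ 130^2 = 16900 ≡ 184 (mod 199)
145^8 = (145^4)^2 ≡ 184^2 = 33856 ≡ 26 (mod 199)
145^11 = 145^8 · 145^2 · 145^1 ≡ 26 · 130 · 145 ≡ 162 (mod 199).

162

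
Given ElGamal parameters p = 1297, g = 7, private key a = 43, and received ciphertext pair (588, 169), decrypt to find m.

324

Shared mask s = c₁^a mod p = 588^43 mod 1297.
588^1 ≡ 588 (mod 1297)
588^2 = (588^1)^2 ≡ 588^2 = 345744 ≡ 742 (mod 1297)
588^4 = (588^2)^2 ≡ 742^2 = 550564 ≡ 636 (mod 1297)
588^8 = (588^4)^2 ≡ 636^2 = 404496 ≡ 1129 (mod 1297)
588^16 = (588^8)^2 ≡ 1129^2 = 1274641 ≡ 987 (mod 1297)
588^32 = (588^16)^2 ≡ 987^2 = 974169 ≡ 122 (mod 1297)
588^43 = 588^32 · 588^8 · 588^2 · 588^1 ≡ 122 · 1129 · 742 · 588 ≡ 621 (mod 1297).
So s = 621; s⁻¹ ≡ 731 (mod 1297).
m = c₂ · s⁻¹ mod 1297 = 169 · 731 mod 1297 = 324.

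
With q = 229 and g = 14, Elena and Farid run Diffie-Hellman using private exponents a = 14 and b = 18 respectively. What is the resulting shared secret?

Elena sends A = g^a mod q = 14^14 mod 229.
14^1 ≡ 14 (mod 229)
14^2 = (14^1)^2 ≡ 14^2 = 196 ≡ 196 (mod 229)
14^4 = (14^2)^2 ≡ 196^2 = 38416 ≡ 173 (mod 229)
14^8 = (14^4)^2 ≡ 173^2 = 29929 ≡ 159 (mod 229)
14^14 = 14^8 · 14^4 · 14^2 ≡ 159 · 173 · 196 ≡ 25 (mod 229).
So A = 25. Farid then computes K = A^b mod q = 25^18 mod 229.
25^1 ≡ 25 (mod 229)
25^2 = (25^1)^2 ≡ 25^2 = 625 ≡ 167 (mod 229)
25^4 = (25^2)^2 ≡ 167^2 = 27889 ≡ 180 (mod 229)
25^8 = (25^4)^2 ≡ 180^2 = 32400 ≡ 111 (mod 229)
25^16 = (25^8)^2 ≡ 111^2 = 12321 ≡ 184 (mod 229)
25^18 = 25^16 · 25^2 ≡ 184 · 167 ≡ 42 (mod 229).

42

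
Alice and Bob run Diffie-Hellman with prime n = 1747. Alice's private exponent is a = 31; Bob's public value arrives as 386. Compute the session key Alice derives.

835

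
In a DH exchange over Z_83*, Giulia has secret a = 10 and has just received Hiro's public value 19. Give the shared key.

Shared key K = 19^10 mod 83.
19^1 ≡ 19 (mod 83)
19^2 = (19^1)^2 ≡ 19^2 = 361 ≡ 29 (mod 83)
19^4 = (19^2)^2 ≡ 29^2 = 841 ≡ 11 (mod 83)
19^8 = (19^4)^2 ≡ 11^2 = 121 ≡ 38 (mod 83)
19^10 = 19^8 · 19^2 ≡ 38 · 29 ≡ 23 (mod 83).

23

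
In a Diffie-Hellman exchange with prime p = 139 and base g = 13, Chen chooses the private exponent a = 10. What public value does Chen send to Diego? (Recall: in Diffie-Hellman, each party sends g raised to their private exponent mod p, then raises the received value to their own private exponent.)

20

Public value = 13^10 mod 139.
13^1 ≡ 13 (mod 139)
13^2 = (13^1)^2 ≡ 13^2 = 169 ≡ 30 (mod 139)
13^4 = (13^2)^2 ≡ 30^2 = 900 ≡ 66 (mod 139)
13^8 = (13^4)^2 ≡ 66^2 = 4356 ≡ 47 (mod 139)
13^10 = 13^8 · 13^2 ≡ 47 · 30 ≡ 20 (mod 139).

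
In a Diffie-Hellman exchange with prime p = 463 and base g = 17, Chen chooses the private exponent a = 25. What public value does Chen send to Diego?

79

Public value = 17^25 (mod 463).
17^1 ≡ 17 (mod 463)
17^2 = (17^1)^2 ≡ 17^2 = 289 ≡ 289 (mod 463)
17^4 = (17^2)^2 ≡ 289^2 = 83521 ≡ 181 (mod 463)
17^8 = (17^4)^2 ≡ 181^2 = 32761 ≡ 351 (mod 463)
17^16 = (17^8)^2 ≡ 351^2 = 123201 ≡ 43 (mod 463)
17^25 = 17^16 · 17^8 · 17^1 ≡ 43 · 351 · 17 ≡ 79 (mod 463).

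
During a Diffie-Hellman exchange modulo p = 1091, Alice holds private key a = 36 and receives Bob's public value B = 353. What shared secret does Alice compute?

977

Shared key K = 353^36 mod 1091.
353^1 ≡ 353 (mod 1091)
353^2 = (353^1)^2 ≡ 353^2 = 124609 ≡ 235 (mod 1091)
353^4 = (353^2)^2 ≡ 235^2 = 55225 ≡ 675 (mod 1091)
353^8 = (353^4)^2 ≡ 675^2 = 455625 ≡ 678 (mod 1091)
353^16 = (353^8)^2 ≡ 678^2 = 459684 ≡ 373 (mod 1091)
353^32 = (353^16)^2 ≡ 373^2 = 139129 ≡ 572 (mod 1091)
353^36 = 353^32 · 353^4 ≡ 572 · 675 ≡ 977 (mod 1091).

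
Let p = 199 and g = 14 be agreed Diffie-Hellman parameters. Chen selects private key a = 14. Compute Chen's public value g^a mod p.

2

Public value = 14^14 mod 199.
14^1 ≡ 14 (mod 199)
14^2 = (14^1)^2 ≡ 14^2 = 196 ≡ 196 (mod 199)
14^4 = (14^2)^2 ≡ 196^2 = 38416 ≡ 9 (mod 199)
14^8 = (14^4)^2 ≡ 9^2 = 81 ≡ 81 (mod 199)
14^14 = 14^8 · 14^4 · 14^2 ≡ 81 · 9 · 196 ≡ 2 (mod 199).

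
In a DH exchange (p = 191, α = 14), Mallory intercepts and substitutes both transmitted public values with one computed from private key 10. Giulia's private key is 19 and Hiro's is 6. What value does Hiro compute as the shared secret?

121

Hiro receives Mallory's public value M = 14^10 mod 191 instead of the honest one.
14^1 ≡ 14 (mod 191)
14^2 = (14^1)^2 ≡ 14^2 = 196 ≡ 5 (mod 191)
14^4 = (14^2)^2 ≡ 5^2 = 25 ≡ 25 (mod 191)
14^8 = (14^4)^2 ≡ 25^2 = 625 ≡ 52 (mod 191)
14^10 = 14^8 · 14^2 ≡ 52 · 5 ≡ 69 (mod 191).
So M = 69. Hiro computes K = M^6 mod 191.
69^1 ≡ 69 (mod 191)
69^2 = (69^1)^2 ≡ 69^2 = 4761 ≡ 177 (mod 191)
69^4 = (69^2)^2 ≡ 177^2 = 31329 ≡ 5 (mod 191)
69^6 = 69^4 · 69^2 ≡ 5 · 177 ≡ 121 (mod 191).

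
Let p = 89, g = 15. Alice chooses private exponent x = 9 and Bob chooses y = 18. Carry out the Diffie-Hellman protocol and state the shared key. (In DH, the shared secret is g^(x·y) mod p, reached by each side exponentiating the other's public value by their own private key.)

71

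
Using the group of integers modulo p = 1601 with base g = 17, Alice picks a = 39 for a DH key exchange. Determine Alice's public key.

55

Public value = 17^39 mod 1601.
17^1 ≡ 17 (mod 1601)
17^2 = (17^1)^2 ≡ 17^2 = 289 ≡ 289 (mod 1601)
17^4 = (17^2)^2 ≡ 289^2 = 83521 ≡ 269 (mod 1601)
17^8 = (17^4)^2 ≡ 269^2 = 72361 ≡ 316 (mod 1601)
17^16 = (17^8)^2 ≡ 316^2 = 99856 ≡ 594 (mod 1601)
17^32 = (17^16)^2 ≡ 594^2 = 352836 ≡ 616 (mod 1601)
17^39 = 17^32 · 17^4 · 17^2 · 17^1 ≡ 616 · 269 · 289 · 17 ≡ 55 (mod 1601).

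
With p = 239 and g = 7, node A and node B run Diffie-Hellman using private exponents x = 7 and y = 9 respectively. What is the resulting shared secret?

23

Node B sends B = g^y mod p = 7^9 mod 239.
7^1 ≡ 7 (mod 239)
7^2 = (7^1)^2 ≡ 7^2 = 49 ≡ 49 (mod 239)
7^4 = (7^2)^2 ≡ 49^2 = 2401 ≡ 11 (mod 239)
7^8 = (7^4)^2 ≡ 11^2 = 121 ≡ 121 (mod 239)
7^9 = 7^8 · 7^1 ≡ 121 · 7 ≡ 130 (mod 239).
So B = 130. Node A then computes K = B^x mod p = 130^7 mod 239.
130^1 ≡ 130 (mod 239)
130^2 = (130^1)^2 ≡ 130^2 = 16900 ≡ 170 (mod 239)
130^4 = (130^2)^2 ≡ 170^2 = 28900 ≡ 220 (mod 239)
130^7 = 130^4 · 130^2 · 130^1 ≡ 220 · 170 · 130 ≡ 23 (mod 239).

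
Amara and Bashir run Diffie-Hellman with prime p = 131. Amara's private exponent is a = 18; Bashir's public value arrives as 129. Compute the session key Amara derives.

13

Shared key K = 129^18 mod 131.
129^1 ≡ 129 (mod 131)
129^2 = (129^1)^2 ≡ 129^2 = 16641 ≡ 4 (mod 131)
129^4 = (129^2)^2 ≡ 4^2 = 16 ≡ 16 (mod 131)
129^8 = (129^4)^2 ≡ 16^2 = 256 ≡ 125 (mod 131)
129^16 = (129^8)^2 ≡ 125^2 = 15625 ≡ 36 (mod 131)
129^18 = 129^16 · 129^2 ≡ 36 · 4 ≡ 13 (mod 131).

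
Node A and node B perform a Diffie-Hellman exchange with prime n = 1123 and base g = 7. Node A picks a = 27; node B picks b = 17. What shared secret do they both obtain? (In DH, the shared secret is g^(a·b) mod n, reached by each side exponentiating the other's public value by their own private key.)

442

Node A sends A = g^a mod n = 7^27 mod 1123.
7^1 ≡ 7 (mod 1123)
7^2 = (7^1)^2 ≡ 7^2 = 49 ≡ 49 (mod 1123)
7^4 = (7^2)^2 ≡ 49^2 = 2401 ≡ 155 (mod 1123)
7^8 = (7^4)^2 ≡ 155^2 = 24025 ≡ 442 (mod 1123)
7^16 = (7^8)^2 ≡ 442^2 = 195364 ≡ 1085 (mod 1123)
7^27 = 7^16 · 7^8 · 7^2 · 7^1 ≡ 1085 · 442 · 49 · 7 ≡ 1085 (mod 1123).
So A = 1085. Node B then computes K = A^b mod n = 1085^17 mod 1123.
1085^1 ≡ 1085 (mod 1123)
1085^2 = (1085^1)^2 ≡ 1085^2 = 1177225 ≡ 321 (mod 1123)
1085^4 = (1085^2)^2 ≡ 321^2 = 103041 ≡ 848 (mod 1123)
1085^8 = (1085^4)^2 ≡ 848^2 = 719104 ≡ 384 (mod 1123)
1085^16 = (1085^8)^2 ≡ 384^2 = 147456 ≡ 343 (mod 1123)
1085^17 = 1085^16 · 1085^1 ≡ 343 · 1085 ≡ 442 (mod 1123).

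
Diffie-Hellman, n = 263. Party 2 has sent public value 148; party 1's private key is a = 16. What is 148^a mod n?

43

Shared key K = 148^16 mod 263.
148^1 ≡ 148 (mod 263)
148^2 = (148^1)^2 ≡ 148^2 = 21904 ≡ 75 (mod 263)
148^4 = (148^2)^2 ≡ 75^2 = 5625 ≡ 102 (mod 263)
148^8 = (148^4)^2 ≡ 102^2 = 10404 ≡ 147 (mod 263)
148^16 = (148^8)^2 ≡ 147^2 = 21609 ≡ 43 (mod 263)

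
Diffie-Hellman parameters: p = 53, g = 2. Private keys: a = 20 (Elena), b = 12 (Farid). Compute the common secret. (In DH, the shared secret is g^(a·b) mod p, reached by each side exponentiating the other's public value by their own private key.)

42

Farid sends B = g^b mod p = 2^12 mod 53.
2^1 ≡ 2 (mod 53)
2^2 = (2^1)^2 ≡ 2^2 = 4 ≡ 4 (mod 53)
2^4 = (2^2)^2 ≡ 4^2 = 16 ≡ 16 (mod 53)
2^8 = (2^4)^2 ≡ 16^2 = 256 ≡ 44 (mod 53)
2^12 = 2^8 · 2^4 ≡ 44 · 16 ≡ 15 (mod 53).
So B = 15. Elena then computes K = B^a mod p = 15^20 mod 53.
15^1 ≡ 15 (mod 53)
15^2 = (15^1)^2 ≡ 15^2 = 225 ≡ 13 (mod 53)
15^4 = (15^2)^2 ≡ 13^2 = 169 ≡ 10 (mod 53)
15^8 = (15^4)^2 ≡ 10^2 = 100 ≡ 47 (mod 53)
15^16 = (15^8)^2 ≡ 47^2 = 2209 ≡ 36 (mod 53)
15^20 = 15^16 · 15^4 ≡ 36 · 10 ≡ 42 (mod 53).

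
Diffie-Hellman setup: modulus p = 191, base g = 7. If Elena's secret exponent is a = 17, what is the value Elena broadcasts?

Public value = 7^17 mod 191.
7^1 ≡ 7 (mod 191)
7^2 = (7^1)^2 ≡ 7^2 = 49 ≡ 49 (mod 191)
7^4 = (7^2)^2 ≡ 49^2 = 2401 ≡ 109 (mod 191)
7^8 = (7^4)^2 ≡ 109^2 = 11881 ≡ 39 (mod 191)
7^16 = (7^8)^2 ≡ 39^2 = 1521 ≡ 184 (mod 191)
7^17 = 7^16 · 7^1 ≡ 184 · 7 ≡ 142 (mod 191).

142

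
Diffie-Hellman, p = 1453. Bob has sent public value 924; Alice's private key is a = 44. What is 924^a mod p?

Shared key K = 924^44 mod 1453.
924^1 ≡ 924 (mod 1453)
924^2 = (924^1)^2 ≡ 924^2 = 853776 ≡ 865 (mod 1453)
924^4 = (924^2)^2 ≡ 865^2 = 748225 ≡ 1383 (mod 1453)
924^8 = (924^4)^2 ≡ 1383^2 = 1912689 ≡ 541 (mod 1453)
924^16 = (924^8)^2 ≡ 541^2 = 292681 ≡ 628 (mod 1453)
924^32 = (924^16)^2 ≡ 628^2 = 394384 ≡ 621 (mod 1453)
924^44 = 924^32 · 924^8 · 924^4 ≡ 621 · 541 · 1383 ≡ 988 (mod 1453).

988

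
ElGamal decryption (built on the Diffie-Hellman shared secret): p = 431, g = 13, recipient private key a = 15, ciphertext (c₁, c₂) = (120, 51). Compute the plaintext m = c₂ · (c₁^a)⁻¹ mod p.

7

Shared mask s = c₁^a mod p = 120^15 mod 431.
120^1 ≡ 120 (mod 431)
120^2 = (120^1)^2 ≡ 120^2 = 14400 ≡ 177 (mod 431)
120^4 = (120^2)^2 ≡ 177^2 = 31329 ≡ 297 (mod 431)
120^8 = (120^4)^2 ≡ 297^2 = 88209 ≡ 285 (mod 431)
120^15 = 120^8 · 120^4 · 120^2 · 120^1 ≡ 285 · 297 · 177 · 120 ≡ 192 (mod 431).
So s = 192; s⁻¹ ≡ 110 (mod 431).
m = c₂ · s⁻¹ mod 431 = 51 · 110 mod 431 = 7.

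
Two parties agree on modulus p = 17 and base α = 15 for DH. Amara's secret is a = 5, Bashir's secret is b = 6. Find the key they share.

Amara sends A = α^a mod p = 15^5 mod 17.
15^1 ≡ 15 (mod 17)
15^2 = (15^1)^2 ≡ 15^2 = 225 ≡ 4 (mod 17)
15^4 = (15^2)^2 ≡ 4^2 = 16 ≡ 16 (mod 17)
15^5 = 15^4 · 15^1 ≡ 16 · 15 ≡ 2 (mod 17).
So A = 2. Bashir then computes K = A^b mod p = 2^6 mod 17.
2^1 ≡ 2 (mod 17)
2^2 = (2^1)^2 ≡ 2^2 = 4 ≡ 4 (mod 17)
2^4 = (2^2)^2 ≡ 4^2 = 16 ≡ 16 (mod 17)
2^6 = 2^4 · 2^2 ≡ 16 · 4 ≡ 13 (mod 17).

13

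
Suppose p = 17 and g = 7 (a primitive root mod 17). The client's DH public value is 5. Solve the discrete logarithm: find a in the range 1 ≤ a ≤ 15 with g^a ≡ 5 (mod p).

Try successive powers of 7 modulo 17:
7^1 ≡ 7
7^2 ≡ 15
7^3 ≡ 3
7^4 ≡ 4
7^5 ≡ 11
7^6 ≡ 9
7^7 ≡ 12
7^8 ≡ 16
7^9 ≡ 10
7^10 ≡ 2
7^11 ≡ 14
7^12 ≡ 13
7^13 ≡ 6
7^14 ≡ 8
7^15 ≡ 5
Found: a = 15.

15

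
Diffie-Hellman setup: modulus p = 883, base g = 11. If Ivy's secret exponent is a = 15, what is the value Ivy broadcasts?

593

Public value = 11^15 (mod 883).
11^1 ≡ 11 (mod 883)
11^2 = (11^1)^2 ≡ 11^2 = 121 ≡ 121 (mod 883)
11^4 = (11^2)^2 ≡ 121^2 = 14641 ≡ 513 (mod 883)
11^8 = (11^4)^2 ≡ 513^2 = 263169 ≡ 35 (mod 883)
11^15 = 11^8 · 11^4 · 11^2 · 11^1 ≡ 35 · 513 · 121 · 11 ≡ 593 (mod 883).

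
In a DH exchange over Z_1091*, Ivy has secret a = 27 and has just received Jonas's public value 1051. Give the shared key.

Shared key K = 1051^27 mod 1091.
1051^1 ≡ 1051 (mod 1091)
1051^2 = (1051^1)^2 ≡ 1051^2 = 1104601 ≡ 509 (mod 1091)
1051^4 = (1051^2)^2 ≡ 509^2 = 259081 ≡ 514 (mod 1091)
1051^8 = (1051^4)^2 ≡ 514^2 = 264196 ≡ 174 (mod 1091)
1051^16 = (1051^8)^2 ≡ 174^2 = 30276 ≡ 819 (mod 1091)
1051^27 = 1051^16 · 1051^8 · 1051^2 · 1051^1 ≡ 819 · 174 · 509 · 1051 ≡ 696 (mod 1091).

696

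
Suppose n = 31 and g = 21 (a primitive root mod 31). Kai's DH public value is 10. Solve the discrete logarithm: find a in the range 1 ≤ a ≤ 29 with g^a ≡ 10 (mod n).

Try successive powers of 21 modulo 31:
21^1 ≡ 21
21^2 ≡ 7
21^3 ≡ 23
21^4 ≡ 18
21^5 ≡ 6
21^6 ≡ 2
21^7 ≡ 11
21^8 ≡ 14
21^9 ≡ 15
21^10 ≡ 5
21^11 ≡ 12
21^12 ≡ 4
21^13 ≡ 22
21^14 ≡ 28
21^15 ≡ 30
21^16 ≡ 10
Found: a = 16.

16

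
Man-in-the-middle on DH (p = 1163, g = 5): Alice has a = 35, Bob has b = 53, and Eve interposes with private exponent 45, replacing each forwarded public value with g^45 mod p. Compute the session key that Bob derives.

Bob receives Eve's public value M = 5^45 mod 1163 instead of the honest one.
5^1 ≡ 5 (mod 1163)
5^2 = (5^1)^2 ≡ 5^2 = 25 ≡ 25 (mod 1163)
5^4 = (5^2)^2 ≡ 25^2 = 625 ≡ 625 (mod 1163)
5^8 = (5^4)^2 ≡ 625^2 = 390625 ≡ 1020 (mod 1163)
5^16 = (5^8)^2 ≡ 1020^2 = 1040400 ≡ 678 (mod 1163)
5^32 = (5^16)^2 ≡ 678^2 = 459684 ≡ 299 (mod 1163)
5^45 = 5^32 · 5^8 · 5^4 · 5^1 ≡ 299 · 1020 · 625 · 5 ≡ 282 (mod 1163).
So M = 282. Bob computes K = M^53 mod 1163.
282^1 ≡ 282 (mod 1163)
282^2 = (282^1)^2 ≡ 282^2 = 79524 ≡ 440 (mod 1163)
282^4 = (282^2)^2 ≡ 440^2 = 193600 ≡ 542 (mod 1163)
282^8 = (282^4)^2 ≡ 542^2 = 293764 ≡ 688 (mod 1163)
282^16 = (282^8)^2 ≡ 688^2 = 473344 ≡ 3 (mod 1163)
282^32 = (282^16)^2 ≡ 3^2 = 9 ≡ 9 (mod 1163)
282^53 = 282^32 · 282^16 · 282^4 · 282^1 ≡ 9 · 3 · 542 · 282 ≡ 464 (mod 1163).

464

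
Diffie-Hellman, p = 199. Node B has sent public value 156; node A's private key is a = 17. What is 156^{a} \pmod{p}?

37

Shared key K = 156^17 mod 199.
156^1 ≡ 156 (mod 199)
156^2 = (156^1)^2 ≡ 156^2 = 24336 ≡ 58 (mod 199)
156^4 = (156^2)^2 ≡ 58^2 = 3364 ≡ 180 (mod 199)
156^8 = (156^4)^2 ≡ 180^2 = 32400 ≡ 162 (mod 199)
156^16 = (156^8)^2 ≡ 162^2 = 26244 ≡ 175 (mod 199)
156^17 = 156^16 · 156^1 ≡ 175 · 156 ≡ 37 (mod 199).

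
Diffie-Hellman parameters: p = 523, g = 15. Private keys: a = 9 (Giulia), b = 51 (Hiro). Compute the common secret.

394

Giulia sends A = g^a mod p = 15^9 mod 523.
15^1 ≡ 15 (mod 523)
15^2 = (15^1)^2 ≡ 15^2 = 225 ≡ 225 (mod 523)
15^4 = (15^2)^2 ≡ 225^2 = 50625 ≡ 417 (mod 523)
15^8 = (15^4)^2 ≡ 417^2 = 173889 ≡ 253 (mod 523)
15^9 = 15^8 · 15^1 ≡ 253 · 15 ≡ 134 (mod 523).
So A = 134. Hiro then computes K = A^b mod p = 134^51 mod 523.
134^1 ≡ 134 (mod 523)
134^2 = (134^1)^2 ≡ 134^2 = 17956 ≡ 174 (mod 523)
134^4 = (134^2)^2 ≡ 174^2 = 30276 ≡ 465 (mod 523)
134^8 = (134^4)^2 ≡ 465^2 = 216225 ≡ 226 (mod 523)
134^16 = (134^8)^2 ≡ 226^2 = 51076 ≡ 345 (mod 523)
134^32 = (134^16)^2 ≡ 345^2 = 119025 ≡ 304 (mod 523)
134^51 = 134^32 · 134^16 · 134^2 · 134^1 ≡ 304 · 345 · 174 · 134 ≡ 394 (mod 523).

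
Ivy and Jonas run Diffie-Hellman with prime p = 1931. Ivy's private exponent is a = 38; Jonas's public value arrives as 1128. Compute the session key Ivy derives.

Shared key K = 1128^38 mod 1931.
1128^1 ≡ 1128 (mod 1931)
1128^2 = (1128^1)^2 ≡ 1128^2 = 1272384 ≡ 1786 (mod 1931)
1128^4 = (1128^2)^2 ≡ 1786^2 = 3189796 ≡ 1715 (mod 1931)
1128^8 = (1128^4)^2 ≡ 1715^2 = 2941225 ≡ 312 (mod 1931)
1128^16 = (1128^8)^2 ≡ 312^2 = 97344 ≡ 794 (mod 1931)
1128^32 = (1128^16)^2 ≡ 794^2 = 630436 ≡ 930 (mod 1931)
1128^38 = 1128^32 · 1128^4 · 1128^2 ≡ 930 · 1715 · 1786 ≡ 396 (mod 1931).

396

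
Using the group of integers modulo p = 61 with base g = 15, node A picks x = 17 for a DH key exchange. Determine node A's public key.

42

Public value = 15^17 mod 61.
15^1 ≡ 15 (mod 61)
15^2 = (15^1)^2 ≡ 15^2 = 225 ≡ 42 (mod 61)
15^4 = (15^2)^2 ≡ 42^2 = 1764 ≡ 56 (mod 61)
15^8 = (15^4)^2 ≡ 56^2 = 3136 ≡ 25 (mod 61)
15^16 = (15^8)^2 ≡ 25^2 = 625 ≡ 15 (mod 61)
15^17 = 15^16 · 15^1 ≡ 15 · 15 ≡ 42 (mod 61).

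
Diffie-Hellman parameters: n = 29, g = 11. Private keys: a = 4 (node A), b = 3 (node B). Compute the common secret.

Node B sends B = g^b mod n = 11^3 mod 29.
11^1 ≡ 11 (mod 29)
11^2 = (11^1)^2 ≡ 11^2 = 121 ≡ 5 (mod 29)
11^3 = 11^2 · 11^1 ≡ 5 · 11 ≡ 26 (mod 29).
So B = 26. Node A then computes K = B^a mod n = 26^4 mod 29.
26^1 ≡ 26 (mod 29)
26^2 = (26^1)^2 ≡ 26^2 = 676 ≡ 9 (mod 29)
26^4 = (26^2)^2 ≡ 9^2 = 81 ≡ 23 (mod 29)

23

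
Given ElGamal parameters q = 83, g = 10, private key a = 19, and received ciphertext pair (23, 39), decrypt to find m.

Shared mask s = c₁^a mod q = 23^19 mod 83.
23^1 ≡ 23 (mod 83)
23^2 = (23^1)^2 ≡ 23^2 = 529 ≡ 31 (mod 83)
23^4 = (23^2)^2 ≡ 31^2 = 961 ≡ 48 (mod 83)
23^8 = (23^4)^2 ≡ 48^2 = 2304 ≡ 63 (mod 83)
23^16 = (23^8)^2 ≡ 63^2 = 3969 ≡ 68 (mod 83)
23^19 = 23^16 · 23^2 · 23^1 ≡ 68 · 31 · 23 ≡ 12 (mod 83).
So s = 12; s⁻¹ ≡ 7 (mod 83).
m = c₂ · s⁻¹ mod 83 = 39 · 7 mod 83 = 24.

24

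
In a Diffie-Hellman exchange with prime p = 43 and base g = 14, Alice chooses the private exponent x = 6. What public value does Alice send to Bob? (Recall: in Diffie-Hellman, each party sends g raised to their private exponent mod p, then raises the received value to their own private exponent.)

Public value = 14^6 (mod 43).
14^1 ≡ 14 (mod 43)
14^2 = (14^1)^2 ≡ 14^2 = 196 ≡ 24 (mod 43)
14^4 = (14^2)^2 ≡ 24^2 = 576 ≡ 17 (mod 43)
14^6 = 14^4 · 14^2 ≡ 17 · 24 ≡ 21 (mod 43).

21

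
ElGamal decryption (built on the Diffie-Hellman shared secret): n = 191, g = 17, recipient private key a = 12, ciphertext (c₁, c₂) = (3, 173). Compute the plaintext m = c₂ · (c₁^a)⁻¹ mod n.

Shared mask s = c₁^a mod n = 3^12 mod 191.
3^1 ≡ 3 (mod 191)
3^2 = (3^1)^2 ≡ 3^2 = 9 ≡ 9 (mod 191)
3^4 = (3^2)^2 ≡ 9^2 = 81 ≡ 81 (mod 191)
3^8 = (3^4)^2 ≡ 81^2 = 6561 ≡ 67 (mod 191)
3^12 = 3^8 · 3^4 ≡ 67 · 81 ≡ 79 (mod 191).
So s = 79; s⁻¹ ≡ 162 (mod 191).
m = c₂ · s⁻¹ mod 191 = 173 · 162 mod 191 = 140.

140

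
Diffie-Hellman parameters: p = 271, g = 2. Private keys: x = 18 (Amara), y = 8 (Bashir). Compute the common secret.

241

Bashir sends B = g^y mod p = 2^8 mod 271.
2^1 ≡ 2 (mod 271)
2^2 = (2^1)^2 ≡ 2^2 = 4 ≡ 4 (mod 271)
2^4 = (2^2)^2 ≡ 4^2 = 16 ≡ 16 (mod 271)
2^8 = (2^4)^2 ≡ 16^2 = 256 ≡ 256 (mod 271)
So B = 256. Amara then computes K = B^x mod p = 256^18 mod 271.
256^1 ≡ 256 (mod 271)
256^2 = (256^1)^2 ≡ 256^2 = 65536 ≡ 225 (mod 271)
256^4 = (256^2)^2 ≡ 225^2 = 50625 ≡ 219 (mod 271)
256^8 = (256^4)^2 ≡ 219^2 = 47961 ≡ 265 (mod 271)
256^16 = (256^8)^2 ≡ 265^2 = 70225 ≡ 36 (mod 271)
256^18 = 256^16 · 256^2 ≡ 36 · 225 ≡ 241 (mod 271).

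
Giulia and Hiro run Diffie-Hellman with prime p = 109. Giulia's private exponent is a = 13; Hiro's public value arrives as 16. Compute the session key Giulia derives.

27

Shared key K = 16^13 mod 109.
16^1 ≡ 16 (mod 109)
16^2 = (16^1)^2 ≡ 16^2 = 256 ≡ 38 (mod 109)
16^4 = (16^2)^2 ≡ 38^2 = 1444 ≡ 27 (mod 109)
16^8 = (16^4)^2 ≡ 27^2 = 729 ≡ 75 (mod 109)
16^13 = 16^8 · 16^4 · 16^1 ≡ 75 · 27 · 16 ≡ 27 (mod 109).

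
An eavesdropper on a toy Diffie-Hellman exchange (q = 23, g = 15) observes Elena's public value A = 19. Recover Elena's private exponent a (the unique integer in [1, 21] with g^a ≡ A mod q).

19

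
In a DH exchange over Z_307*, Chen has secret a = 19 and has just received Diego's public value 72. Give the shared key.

35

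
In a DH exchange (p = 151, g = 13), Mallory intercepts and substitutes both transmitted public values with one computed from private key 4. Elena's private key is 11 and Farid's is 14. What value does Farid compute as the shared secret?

Farid receives Mallory's public value M = 13^4 mod 151 instead of the honest one.
13^1 ≡ 13 (mod 151)
13^2 = (13^1)^2 ≡ 13^2 = 169 ≡ 18 (mod 151)
13^4 = (13^2)^2 ≡ 18^2 = 324 ≡ 22 (mod 151)
So M = 22. Farid computes K = M^14 mod 151.
22^1 ≡ 22 (mod 151)
22^2 = (22^1)^2 ≡ 22^2 = 484 ≡ 31 (mod 151)
22^4 = (22^2)^2 ≡ 31^2 = 961 ≡ 55 (mod 151)
22^8 = (22^4)^2 ≡ 55^2 = 3025 ≡ 5 (mod 151)
22^14 = 22^8 · 22^4 · 22^2 ≡ 5 · 55 · 31 ≡ 69 (mod 151).

69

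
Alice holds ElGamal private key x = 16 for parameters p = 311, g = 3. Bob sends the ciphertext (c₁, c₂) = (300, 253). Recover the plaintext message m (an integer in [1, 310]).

159

Shared mask s = c₁^x mod p = 300^16 mod 311.
300^1 ≡ 300 (mod 311)
300^2 = (300^1)^2 ≡ 300^2 = 90000 ≡ 121 (mod 311)
300^4 = (300^2)^2 ≡ 121^2 = 14641 ≡ 24 (mod 311)
300^8 = (300^4)^2 ≡ 24^2 = 576 ≡ 265 (mod 311)
300^16 = (300^8)^2 ≡ 265^2 = 70225 ≡ 250 (mod 311)
So s = 250; s⁻¹ ≡ 260 (mod 311).
m = c₂ · s⁻¹ mod 311 = 253 · 260 mod 311 = 159.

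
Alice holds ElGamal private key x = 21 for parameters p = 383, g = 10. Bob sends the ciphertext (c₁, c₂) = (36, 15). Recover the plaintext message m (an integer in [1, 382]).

316

Shared mask s = c₁^x mod p = 36^21 mod 383.
36^1 ≡ 36 (mod 383)
36^2 = (36^1)^2 ≡ 36^2 = 1296 ≡ 147 (mod 383)
36^4 = (36^2)^2 ≡ 147^2 = 21609 ≡ 161 (mod 383)
36^8 = (36^4)^2 ≡ 161^2 = 25921 ≡ 260 (mod 383)
36^16 = (36^8)^2 ≡ 260^2 = 67600 ≡ 192 (mod 383)
36^21 = 36^16 · 36^4 · 36^1 ≡ 192 · 161 · 36 ≡ 217 (mod 383).
So s = 217; s⁻¹ ≡ 353 (mod 383).
m = c₂ · s⁻¹ mod 383 = 15 · 353 mod 383 = 316.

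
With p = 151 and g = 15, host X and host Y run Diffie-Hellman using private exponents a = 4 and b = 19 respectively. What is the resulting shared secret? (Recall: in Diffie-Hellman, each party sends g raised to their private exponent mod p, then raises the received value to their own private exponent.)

Host Y sends B = g^b mod p = 15^19 mod 151.
15^1 ≡ 15 (mod 151)
15^2 = (15^1)^2 ≡ 15^2 = 225 ≡ 74 (mod 151)
15^4 = (15^2)^2 ≡ 74^2 = 5476 ≡ 40 (mod 151)
15^8 = (15^4)^2 ≡ 40^2 = 1600 ≡ 90 (mod 151)
15^16 = (15^8)^2 ≡ 90^2 = 8100 ≡ 97 (mod 151)
15^19 = 15^16 · 15^2 · 15^1 ≡ 97 · 74 · 15 ≡ 7 (mod 151).
So B = 7. Host X then computes K = B^a mod p = 7^4 mod 151.
7^1 ≡ 7 (mod 151)
7^2 = (7^1)^2 ≡ 7^2 = 49 ≡ 49 (mod 151)
7^4 = (7^2)^2 ≡ 49^2 = 2401 ≡ 136 (mod 151)

136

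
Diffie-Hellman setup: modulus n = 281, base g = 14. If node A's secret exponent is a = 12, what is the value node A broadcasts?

211

Public value = 14^12 (mod 281).
14^1 ≡ 14 (mod 281)
14^2 = (14^1)^2 ≡ 14^2 = 196 ≡ 196 (mod 281)
14^4 = (14^2)^2 ≡ 196^2 = 38416 ≡ 200 (mod 281)
14^8 = (14^4)^2 ≡ 200^2 = 40000 ≡ 98 (mod 281)
14^12 = 14^8 · 14^4 ≡ 98 · 200 ≡ 211 (mod 281).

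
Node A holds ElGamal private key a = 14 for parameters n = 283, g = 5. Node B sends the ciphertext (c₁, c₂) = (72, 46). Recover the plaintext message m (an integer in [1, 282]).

108

Shared mask s = c₁^a mod n = 72^14 mod 283.
72^1 ≡ 72 (mod 283)
72^2 = (72^1)^2 ≡ 72^2 = 5184 ≡ 90 (mod 283)
72^4 = (72^2)^2 ≡ 90^2 = 8100 ≡ 176 (mod 283)
72^8 = (72^4)^2 ≡ 176^2 = 30976 ≡ 129 (mod 283)
72^14 = 72^8 · 72^4 · 72^2 ≡ 129 · 176 · 90 ≡ 100 (mod 283).
So s = 100; s⁻¹ ≡ 150 (mod 283).
m = c₂ · s⁻¹ mod 283 = 46 · 150 mod 283 = 108.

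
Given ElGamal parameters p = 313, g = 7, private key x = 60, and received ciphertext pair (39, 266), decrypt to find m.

167

Shared mask s = c₁^x mod p = 39^60 mod 313.
39^1 ≡ 39 (mod 313)
39^2 = (39^1)^2 ≡ 39^2 = 1521 ≡ 269 (mod 313)
39^4 = (39^2)^2 ≡ 269^2 = 72361 ≡ 58 (mod 313)
39^8 = (39^4)^2 ≡ 58^2 = 3364 ≡ 234 (mod 313)
39^16 = (39^8)^2 ≡ 234^2 = 54756 ≡ 294 (mod 313)
39^32 = (39^16)^2 ≡ 294^2 = 86436 ≡ 48 (mod 313)
39^60 = 39^32 · 39^16 · 39^8 · 39^4 ≡ 48 · 294 · 234 · 58 ≡ 234 (mod 313).
So s = 234; s⁻¹ ≡ 103 (mod 313).
m = c₂ · s⁻¹ mod 313 = 266 · 103 mod 313 = 167.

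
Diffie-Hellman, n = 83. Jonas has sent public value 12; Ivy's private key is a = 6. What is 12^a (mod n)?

Shared key K = 12^6 mod 83.
12^1 ≡ 12 (mod 83)
12^2 = (12^1)^2 ≡ 12^2 = 144 ≡ 61 (mod 83)
12^4 = (12^2)^2 ≡ 61^2 = 3721 ≡ 69 (mod 83)
12^6 = 12^4 · 12^2 ≡ 69 · 61 ≡ 59 (mod 83).

59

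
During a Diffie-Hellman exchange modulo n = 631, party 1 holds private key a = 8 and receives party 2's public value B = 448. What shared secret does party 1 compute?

Shared key K = 448^8 mod 631.
448^1 ≡ 448 (mod 631)
448^2 = (448^1)^2 ≡ 448^2 = 200704 ≡ 46 (mod 631)
448^4 = (448^2)^2 ≡ 46^2 = 2116 ≡ 223 (mod 631)
448^8 = (448^4)^2 ≡ 223^2 = 49729 ≡ 511 (mod 631)

511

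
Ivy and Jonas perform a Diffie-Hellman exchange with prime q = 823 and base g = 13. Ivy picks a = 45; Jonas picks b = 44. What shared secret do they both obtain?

Jonas sends B = g^b mod q = 13^44 mod 823.
13^1 ≡ 13 (mod 823)
13^2 = (13^1)^2 ≡ 13^2 = 169 ≡ 169 (mod 823)
13^4 = (13^2)^2 ≡ 169^2 = 28561 ≡ 579 (mod 823)
13^8 = (13^4)^2 ≡ 579^2 = 335241 ≡ 280 (mod 823)
13^16 = (13^8)^2 ≡ 280^2 = 78400 ≡ 215 (mod 823)
13^32 = (13^16)^2 ≡ 215^2 = 46225 ≡ 137 (mod 823)
13^44 = 13^32 · 13^8 · 13^4 ≡ 137 · 280 · 579 ≡ 139 (mod 823).
So B = 139. Ivy then computes K = B^a mod q = 139^45 mod 823.
139^1 ≡ 139 (mod 823)
139^2 = (139^1)^2 ≡ 139^2 = 19321 ≡ 392 (mod 823)
139^4 = (139^2)^2 ≡ 392^2 = 153664 ≡ 586 (mod 823)
139^8 = (139^4)^2 ≡ 586^2 = 343396 ≡ 205 (mod 823)
139^16 = (139^8)^2 ≡ 205^2 = 42025 ≡ 52 (mod 823)
139^32 = (139^16)^2 ≡ 52^2 = 2704 ≡ 235 (mod 823)
139^45 = 139^32 · 139^8 · 139^4 · 139^1 ≡ 235 · 205 · 586 · 139 ≡ 556 (mod 823).

556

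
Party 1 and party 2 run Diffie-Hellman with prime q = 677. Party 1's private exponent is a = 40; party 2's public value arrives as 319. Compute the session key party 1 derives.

626

Shared key K = 319^40 mod 677.
319^1 ≡ 319 (mod 677)
319^2 = (319^1)^2 ≡ 319^2 = 101761 ≡ 211 (mod 677)
319^4 = (319^2)^2 ≡ 211^2 = 44521 ≡ 516 (mod 677)
319^8 = (319^4)^2 ≡ 516^2 = 266256 ≡ 195 (mod 677)
319^16 = (319^8)^2 ≡ 195^2 = 38025 ≡ 113 (mod 677)
319^32 = (319^16)^2 ≡ 113^2 = 12769 ≡ 583 (mod 677)
319^40 = 319^32 · 319^8 ≡ 583 · 195 ≡ 626 (mod 677).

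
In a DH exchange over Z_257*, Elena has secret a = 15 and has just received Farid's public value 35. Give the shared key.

162

Shared key K = 35^15 mod 257.
35^1 ≡ 35 (mod 257)
35^2 = (35^1)^2 ≡ 35^2 = 1225 ≡ 197 (mod 257)
35^4 = (35^2)^2 ≡ 197^2 = 38809 ≡ 2 (mod 257)
35^8 = (35^4)^2 ≡ 2^2 = 4 ≡ 4 (mod 257)
35^15 = 35^8 · 35^4 · 35^2 · 35^1 ≡ 4 · 2 · 197 · 35 ≡ 162 (mod 257).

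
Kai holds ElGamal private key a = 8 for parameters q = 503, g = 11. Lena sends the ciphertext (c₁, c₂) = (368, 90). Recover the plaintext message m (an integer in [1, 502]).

Shared mask s = c₁^a mod q = 368^8 mod 503.
368^1 ≡ 368 (mod 503)
368^2 = (368^1)^2 ≡ 368^2 = 135424 ≡ 117 (mod 503)
368^4 = (368^2)^2 ≡ 117^2 = 13689 ≡ 108 (mod 503)
368^8 = (368^4)^2 ≡ 108^2 = 11664 ≡ 95 (mod 503)
So s = 95; s⁻¹ ≡ 413 (mod 503).
m = c₂ · s⁻¹ mod 503 = 90 · 413 mod 503 = 451.

451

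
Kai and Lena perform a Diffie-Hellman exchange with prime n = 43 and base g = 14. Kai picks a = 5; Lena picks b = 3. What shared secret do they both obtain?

Kai sends A = g^a mod n = 14^5 mod 43.
14^1 ≡ 14 (mod 43)
14^2 = (14^1)^2 ≡ 14^2 = 196 ≡ 24 (mod 43)
14^4 = (14^2)^2 ≡ 24^2 = 576 ≡ 17 (mod 43)
14^5 = 14^4 · 14^1 ≡ 17 · 14 ≡ 23 (mod 43).
So A = 23. Lena then computes K = A^b mod n = 23^3 mod 43.
23^1 ≡ 23 (mod 43)
23^2 = (23^1)^2 ≡ 23^2 = 529 ≡ 13 (mod 43)
23^3 = 23^2 · 23^1 ≡ 13 · 23 ≡ 41 (mod 43).

41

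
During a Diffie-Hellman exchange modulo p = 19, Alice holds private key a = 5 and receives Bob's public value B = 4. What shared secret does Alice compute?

Shared key K = 4^5 mod 19.
4^1 ≡ 4 (mod 19)
4^2 = (4^1)^2 ≡ 4^2 = 16 ≡ 16 (mod 19)
4^4 = (4^2)^2 ≡ 16^2 = 256 ≡ 9 (mod 19)
4^5 = 4^4 · 4^1 ≡ 9 · 4 ≡ 17 (mod 19).

17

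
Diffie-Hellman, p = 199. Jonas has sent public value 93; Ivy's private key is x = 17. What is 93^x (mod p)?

107

Shared key K = 93^17 mod 199.
93^1 ≡ 93 (mod 199)
93^2 = (93^1)^2 ≡ 93^2 = 8649 ≡ 92 (mod 199)
93^4 = (93^2)^2 ≡ 92^2 = 8464 ≡ 106 (mod 199)
93^8 = (93^4)^2 ≡ 106^2 = 11236 ≡ 92 (mod 199)
93^16 = (93^8)^2 ≡ 92^2 = 8464 ≡ 106 (mod 199)
93^17 = 93^16 · 93^1 ≡ 106 · 93 ≡ 107 (mod 199).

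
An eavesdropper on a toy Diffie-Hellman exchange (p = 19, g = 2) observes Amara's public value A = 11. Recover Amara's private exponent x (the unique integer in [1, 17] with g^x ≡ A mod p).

Try successive powers of 2 modulo 19:
2^1 ≡ 2
2^2 ≡ 4
2^3 ≡ 8
2^4 ≡ 16
2^5 ≡ 13
2^6 ≡ 7
2^7 ≡ 14
2^8 ≡ 9
2^9 ≡ 18
2^10 ≡ 17
2^11 ≡ 15
2^12 ≡ 11
Found: x = 12.

12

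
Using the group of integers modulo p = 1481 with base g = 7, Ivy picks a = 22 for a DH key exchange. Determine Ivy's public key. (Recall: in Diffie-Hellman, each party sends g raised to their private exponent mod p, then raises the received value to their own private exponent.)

Public value = 7^{22} \pmod{1481}.
7^1 ≡ 7 (mod 1481)
7^2 = (7^1)^2 ≡ 7^2 = 49 ≡ 49 (mod 1481)
7^4 = (7^2)^2 ≡ 49^2 = 2401 ≡ 920 (mod 1481)
7^8 = (7^4)^2 ≡ 920^2 = 846400 ≡ 749 (mod 1481)
7^16 = (7^8)^2 ≡ 749^2 = 561001 ≡ 1183 (mod 1481)
7^22 = 7^16 · 7^4 · 7^2 ≡ 1183 · 920 · 49 ≡ 311 (mod 1481).

311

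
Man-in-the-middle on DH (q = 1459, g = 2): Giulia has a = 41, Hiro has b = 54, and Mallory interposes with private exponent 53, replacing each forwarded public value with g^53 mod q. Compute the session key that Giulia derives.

Giulia receives Mallory's public value M = 2^53 mod 1459 instead of the honest one.
2^1 ≡ 2 (mod 1459)
2^2 = (2^1)^2 ≡ 2^2 = 4 ≡ 4 (mod 1459)
2^4 = (2^2)^2 ≡ 4^2 = 16 ≡ 16 (mod 1459)
2^8 = (2^4)^2 ≡ 16^2 = 256 ≡ 256 (mod 1459)
2^16 = (2^8)^2 ≡ 256^2 = 65536 ≡ 1340 (mod 1459)
2^32 = (2^16)^2 ≡ 1340^2 = 1795600 ≡ 1030 (mod 1459)
2^53 = 2^32 · 2^16 · 2^4 · 2^1 ≡ 1030 · 1340 · 16 · 2 ≡ 1011 (mod 1459).
So M = 1011. Giulia computes K = M^41 mod 1459.
1011^1 ≡ 1011 (mod 1459)
1011^2 = (1011^1)^2 ≡ 1011^2 = 1022121 ≡ 821 (mod 1459)
1011^4 = (1011^2)^2 ≡ 821^2 = 674041 ≡ 1442 (mod 1459)
1011^8 = (1011^4)^2 ≡ 1442^2 = 2079364 ≡ 289 (mod 1459)
1011^16 = (1011^8)^2 ≡ 289^2 = 83521 ≡ 358 (mod 1459)
1011^32 = (1011^16)^2 ≡ 358^2 = 128164 ≡ 1231 (mod 1459)
1011^41 = 1011^32 · 1011^8 · 1011^1 ≡ 1231 · 289 · 1011 ≡ 1128 (mod 1459).

1128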